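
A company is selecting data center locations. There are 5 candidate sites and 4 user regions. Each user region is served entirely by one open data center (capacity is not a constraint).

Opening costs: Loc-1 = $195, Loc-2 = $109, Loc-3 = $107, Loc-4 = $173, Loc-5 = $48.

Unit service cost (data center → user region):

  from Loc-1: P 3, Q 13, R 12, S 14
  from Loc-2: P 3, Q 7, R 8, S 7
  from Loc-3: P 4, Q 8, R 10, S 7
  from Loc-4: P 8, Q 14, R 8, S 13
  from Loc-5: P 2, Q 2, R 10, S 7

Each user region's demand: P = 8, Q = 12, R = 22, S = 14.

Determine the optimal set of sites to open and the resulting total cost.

Open Loc-5 only; minimum total cost 406.

For any fixed open set, each user region goes to its cheapest open site; total = fixed + service.
{Loc-5}: P→Loc-5 2·8=16, Q→Loc-5 2·12=24, R→Loc-5 10·22=220, S→Loc-5 7·14=98. Service 358; fixed 48; total 406.
{Loc-2, Loc-5}: service 314 + fixed 157 = 471
{Loc-2}: service 382 + fixed 109 = 491
{Loc-1, Loc-2, Loc-3, Loc-4, Loc-5}: P→Loc-5 2·8=16, Q→Loc-5 2·12=24, R→Loc-2 8·22=176, S→Loc-2 7·14=98. Service 314; fixed 632; total 946.
No other subset beats 406.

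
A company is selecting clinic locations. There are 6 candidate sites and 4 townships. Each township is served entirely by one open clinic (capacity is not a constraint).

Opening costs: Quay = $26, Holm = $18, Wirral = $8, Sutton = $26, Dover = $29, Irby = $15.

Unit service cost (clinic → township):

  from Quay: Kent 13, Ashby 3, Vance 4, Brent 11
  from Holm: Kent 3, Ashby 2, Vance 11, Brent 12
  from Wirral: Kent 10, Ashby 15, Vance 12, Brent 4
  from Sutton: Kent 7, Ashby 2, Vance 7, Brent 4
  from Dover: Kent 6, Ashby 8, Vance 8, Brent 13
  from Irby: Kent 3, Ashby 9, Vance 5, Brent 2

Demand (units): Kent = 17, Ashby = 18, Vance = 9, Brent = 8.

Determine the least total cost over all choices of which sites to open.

Minimum total cost: 181

For any fixed open set, each township goes to its cheapest open site; total = fixed + service.
{Holm, Irby}: Kent→Holm 3·17=51, Ashby→Holm 2·18=36, Vance→Irby 5·9=45, Brent→Irby 2·8=16. Service 148; fixed 33; total 181.
{Holm, Wirral, Irby}: Kent→Holm 3·17=51, Ashby→Holm 2·18=36, Vance→Irby 5·9=45, Brent→Irby 2·8=16. Service 148; fixed 41; total 189.
{Sutton, Irby}: Kent→Irby 3·17=51, Ashby→Sutton 2·18=36, Vance→Irby 5·9=45, Brent→Irby 2·8=16. Service 148; fixed 41; total 189.
{Quay, Holm, Wirral, Sutton, Dover, Irby}: Kent→Holm 3·17=51, Ashby→Holm 2·18=36, Vance→Quay 4·9=36, Brent→Irby 2·8=16. Service 139; fixed 122; total 261.
No other subset beats 181.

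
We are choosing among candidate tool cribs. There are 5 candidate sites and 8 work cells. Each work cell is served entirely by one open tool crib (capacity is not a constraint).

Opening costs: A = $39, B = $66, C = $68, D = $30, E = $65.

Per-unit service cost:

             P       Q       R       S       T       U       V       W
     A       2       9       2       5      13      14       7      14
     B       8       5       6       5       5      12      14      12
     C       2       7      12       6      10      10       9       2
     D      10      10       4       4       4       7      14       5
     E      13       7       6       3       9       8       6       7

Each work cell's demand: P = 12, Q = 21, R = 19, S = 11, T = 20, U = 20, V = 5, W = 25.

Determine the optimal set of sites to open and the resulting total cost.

Open A, C and D; minimum total cost 695.

For any fixed open set, each work cell goes to its cheapest open site; total = fixed + service.
{A, C, D}: P→A 2·12=24, Q→C 7·21=147, R→A 2·19=38, S→D 4·11=44, T→D 4·20=80, U→D 7·20=140, V→A 7·5=35, W→C 2·25=50. Service 558; fixed 137; total 695.
{C, D}: service 606 + fixed 98 = 704
{A, B, C, D}: service 516 + fixed 203 = 719
{A, B, C, D, E}: service 500 + fixed 268 = 768
No other subset beats 695.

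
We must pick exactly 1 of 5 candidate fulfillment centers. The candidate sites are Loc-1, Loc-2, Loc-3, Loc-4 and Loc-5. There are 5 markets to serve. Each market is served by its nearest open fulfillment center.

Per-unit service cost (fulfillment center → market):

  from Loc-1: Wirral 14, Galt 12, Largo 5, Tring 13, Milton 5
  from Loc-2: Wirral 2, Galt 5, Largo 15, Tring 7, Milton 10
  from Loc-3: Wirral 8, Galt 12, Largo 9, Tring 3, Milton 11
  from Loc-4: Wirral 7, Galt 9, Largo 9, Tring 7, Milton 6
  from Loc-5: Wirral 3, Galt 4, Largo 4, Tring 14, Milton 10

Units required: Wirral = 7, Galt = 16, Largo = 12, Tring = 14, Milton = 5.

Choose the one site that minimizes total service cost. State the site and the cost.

With exactly 1 open, each market uses its cheapest among the chosen.
{Loc-5}: Wirral→Loc-5 3·7=21, Galt→Loc-5 4·16=64, Largo→Loc-5 4·12=48, Tring→Loc-5 14·14=196, Milton→Loc-5 10·5=50. Service cost 379.
{Loc-2}: service cost 422
{Loc-4}: service cost 429
Among all 5 size-1 choices, {Loc-5} is lowest.

Choose Loc-5 only; total service cost 379.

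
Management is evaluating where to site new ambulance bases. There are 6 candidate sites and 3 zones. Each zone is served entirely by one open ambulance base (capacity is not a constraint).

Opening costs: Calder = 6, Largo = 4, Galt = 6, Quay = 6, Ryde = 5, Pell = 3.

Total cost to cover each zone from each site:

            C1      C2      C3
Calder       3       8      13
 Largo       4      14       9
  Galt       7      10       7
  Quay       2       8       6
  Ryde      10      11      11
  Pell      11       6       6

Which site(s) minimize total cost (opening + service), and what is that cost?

Open Quay only; minimum total cost 22.

For any fixed open set, each zone goes to its cheapest open site; total = fixed + service.
{Quay}: C1→Quay 2, C2→Quay 8, C3→Quay 6. Service 16; fixed 6; total 22.
{Largo, Pell}: C1→Largo 4, C2→Pell 6, C3→Pell 6. Service 16; fixed 7; total 23.
{Quay, Pell}: C1→Quay 2, C2→Pell 6, C3→Quay 6. Service 14; fixed 9; total 23.
{Calder, Largo, Galt, Quay, Ryde, Pell}: C1→Quay 2, C2→Pell 6, C3→Quay 6. Service 14; fixed 30; total 44.
No other subset beats 22.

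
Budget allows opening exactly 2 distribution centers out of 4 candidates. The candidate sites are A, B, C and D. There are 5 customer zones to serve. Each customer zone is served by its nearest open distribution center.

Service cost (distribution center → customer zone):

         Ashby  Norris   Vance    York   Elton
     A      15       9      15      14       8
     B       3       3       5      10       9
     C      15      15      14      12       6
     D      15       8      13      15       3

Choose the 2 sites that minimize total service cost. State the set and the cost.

With exactly 2 open, each customer zone uses its cheapest among the chosen.
{B, D}: Ashby→B 3, Norris→B 3, Vance→B 5, York→B 10, Elton→D 3. Service cost 24.
{B, C}: service cost 27
{A, B}: service cost 29
Among all 6 size-2 choices, {B, D} is lowest.

Choose B and D; total service cost 24.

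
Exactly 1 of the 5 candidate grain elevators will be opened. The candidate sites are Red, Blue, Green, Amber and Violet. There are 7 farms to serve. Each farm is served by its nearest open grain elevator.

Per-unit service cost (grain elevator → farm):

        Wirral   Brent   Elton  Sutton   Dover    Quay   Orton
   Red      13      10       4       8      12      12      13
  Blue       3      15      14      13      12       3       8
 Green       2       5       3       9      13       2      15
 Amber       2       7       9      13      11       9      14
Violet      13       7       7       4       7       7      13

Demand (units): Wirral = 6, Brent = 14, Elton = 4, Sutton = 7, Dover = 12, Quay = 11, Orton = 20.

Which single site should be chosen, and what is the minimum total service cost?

With exactly 1 open, each farm uses its cheapest among the chosen.
{Green}: Wirral→Green 2·6=12, Brent→Green 5·14=70, Elton→Green 3·4=12, Sutton→Green 9·7=63, Dover→Green 13·12=156, Quay→Green 2·11=22, Orton→Green 15·20=300. Service cost 635.
{Violet}: service cost 653
{Blue}: service cost 712
Among all 5 size-1 choices, {Green} is lowest.

Choose Green only; total service cost 635.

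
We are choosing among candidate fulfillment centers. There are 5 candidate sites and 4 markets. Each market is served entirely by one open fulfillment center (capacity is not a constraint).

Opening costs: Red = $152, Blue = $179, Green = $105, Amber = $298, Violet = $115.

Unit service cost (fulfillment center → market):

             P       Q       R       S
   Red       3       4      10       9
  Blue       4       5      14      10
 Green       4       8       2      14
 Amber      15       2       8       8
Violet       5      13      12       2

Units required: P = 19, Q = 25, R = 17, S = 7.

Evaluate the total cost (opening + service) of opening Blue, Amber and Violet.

Total cost: 868

Each market is assigned to its cheapest site among the open ones.
{Blue, Amber, Violet}: P→Blue 4·19=76, Q→Amber 2·25=50, R→Amber 8·17=136, S→Violet 2·7=14. Service 276; fixed 592; total 868.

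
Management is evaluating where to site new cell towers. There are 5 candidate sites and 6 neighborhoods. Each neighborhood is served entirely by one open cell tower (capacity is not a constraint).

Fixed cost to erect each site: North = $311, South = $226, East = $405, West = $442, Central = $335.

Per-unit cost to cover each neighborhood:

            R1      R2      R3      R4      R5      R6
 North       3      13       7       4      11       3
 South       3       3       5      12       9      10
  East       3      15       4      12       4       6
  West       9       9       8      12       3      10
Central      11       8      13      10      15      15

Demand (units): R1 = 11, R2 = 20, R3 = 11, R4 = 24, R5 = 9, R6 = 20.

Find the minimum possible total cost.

For any fixed open set, each neighborhood goes to its cheapest open site; total = fixed + service.
{North, South}: R1→North 3·11=33, R2→South 3·20=60, R3→South 5·11=55, R4→North 4·24=96, R5→South 9·9=81, R6→North 3·20=60. Service 385; fixed 537; total 922.
{North}: service 625 + fixed 311 = 936
{South}: service 717 + fixed 226 = 943
{North, South, East, West, Central}: service 320 + fixed 1719 = 2039
No other subset beats 922.

Minimum total cost: 922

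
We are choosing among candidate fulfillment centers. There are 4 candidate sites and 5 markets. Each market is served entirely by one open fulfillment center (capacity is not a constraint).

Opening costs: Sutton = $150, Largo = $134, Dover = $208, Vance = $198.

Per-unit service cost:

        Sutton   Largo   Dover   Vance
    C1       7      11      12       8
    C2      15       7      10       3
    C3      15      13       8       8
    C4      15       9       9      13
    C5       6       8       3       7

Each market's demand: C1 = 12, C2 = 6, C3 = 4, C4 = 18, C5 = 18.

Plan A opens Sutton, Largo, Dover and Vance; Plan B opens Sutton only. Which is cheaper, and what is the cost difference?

Plan B is cheaper by 278.

Plan A: {Sutton, Largo, Dover, Vance}: C1→Sutton 7·12=84, C2→Vance 3·6=18, C3→Dover 8·4=32, C4→Largo 9·18=162, C5→Dover 3·18=54. Service 350; fixed 690; total 1040.
Plan B: {Sutton}: C1→Sutton 7·12=84, C2→Sutton 15·6=90, C3→Sutton 15·4=60, C4→Sutton 15·18=270, C5→Sutton 6·18=108. Service 612; fixed 150; total 762.
Difference: |1040 − 762| = 278.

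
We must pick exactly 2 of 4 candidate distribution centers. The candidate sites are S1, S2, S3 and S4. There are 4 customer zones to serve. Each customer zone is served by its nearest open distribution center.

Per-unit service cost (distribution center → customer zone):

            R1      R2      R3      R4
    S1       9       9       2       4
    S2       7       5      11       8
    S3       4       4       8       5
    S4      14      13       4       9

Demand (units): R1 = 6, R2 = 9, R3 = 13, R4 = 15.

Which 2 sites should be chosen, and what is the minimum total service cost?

Choose S1 and S3; total service cost 146.

With exactly 2 open, each customer zone uses its cheapest among the chosen.
{S1, S3}: R1→S3 4·6=24, R2→S3 4·9=36, R3→S1 2·13=26, R4→S1 4·15=60. Service cost 146.
{S1, S2}: service cost 173
{S3, S4}: service cost 187
Among all 6 size-2 choices, {S1, S3} is lowest.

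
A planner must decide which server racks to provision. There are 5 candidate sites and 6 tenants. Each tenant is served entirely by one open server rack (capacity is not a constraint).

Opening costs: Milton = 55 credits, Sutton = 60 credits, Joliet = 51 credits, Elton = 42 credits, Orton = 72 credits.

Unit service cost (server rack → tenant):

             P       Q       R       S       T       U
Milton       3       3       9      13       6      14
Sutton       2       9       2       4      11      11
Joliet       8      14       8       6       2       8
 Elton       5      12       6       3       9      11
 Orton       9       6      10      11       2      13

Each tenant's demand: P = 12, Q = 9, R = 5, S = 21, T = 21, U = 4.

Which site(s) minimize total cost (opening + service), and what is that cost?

For any fixed open set, each tenant goes to its cheapest open site; total = fixed + service.
{Milton, Joliet, Elton}: P→Milton 3·12=36, Q→Milton 3·9=27, R→Elton 6·5=30, S→Elton 3·21=63, T→Joliet 2·21=42, U→Joliet 8·4=32. Service 230; fixed 148; total 378.
{Sutton, Joliet}: P→Sutton 2·12=24, Q→Sutton 9·9=81, R→Sutton 2·5=10, S→Sutton 4·21=84, T→Joliet 2·21=42, U→Joliet 8·4=32. Service 273; fixed 111; total 384.
{Milton, Sutton, Joliet}: service 219 + fixed 166 = 385
{Milton, Sutton, Joliet, Elton, Orton}: service 198 + fixed 280 = 478
No other subset beats 378.

Open Milton, Joliet and Elton; minimum total cost 378.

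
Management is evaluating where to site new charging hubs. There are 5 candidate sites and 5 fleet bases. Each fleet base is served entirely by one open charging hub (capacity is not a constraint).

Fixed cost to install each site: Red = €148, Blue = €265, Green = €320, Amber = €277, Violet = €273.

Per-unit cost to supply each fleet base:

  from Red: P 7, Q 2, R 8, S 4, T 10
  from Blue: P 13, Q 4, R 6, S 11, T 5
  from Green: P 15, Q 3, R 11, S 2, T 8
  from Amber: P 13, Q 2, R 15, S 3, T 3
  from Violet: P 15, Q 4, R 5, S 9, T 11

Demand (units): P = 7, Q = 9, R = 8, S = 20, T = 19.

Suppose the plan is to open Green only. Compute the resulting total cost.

Each fleet base is assigned to its cheapest site among the open ones.
{Green}: P→Green 15·7=105, Q→Green 3·9=27, R→Green 11·8=88, S→Green 2·20=40, T→Green 8·19=152. Service 412; fixed 320; total 732.

Total cost: 732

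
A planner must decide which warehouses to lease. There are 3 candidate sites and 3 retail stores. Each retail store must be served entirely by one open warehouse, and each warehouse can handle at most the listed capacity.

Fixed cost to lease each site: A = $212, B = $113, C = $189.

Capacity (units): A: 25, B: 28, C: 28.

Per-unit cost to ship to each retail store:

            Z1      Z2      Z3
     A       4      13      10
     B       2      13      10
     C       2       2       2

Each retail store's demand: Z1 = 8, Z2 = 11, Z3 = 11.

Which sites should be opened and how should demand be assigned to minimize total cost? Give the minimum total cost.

Open {B, C}: Z1→B 2·8=16, Z2→C 2·11=22, Z3→C 2·11=22.
Loads: B carries 8/28, C carries 22/28. Service 60; fixed 302; total 362.
Next best feasible plan costs 450.

Minimum total cost: 362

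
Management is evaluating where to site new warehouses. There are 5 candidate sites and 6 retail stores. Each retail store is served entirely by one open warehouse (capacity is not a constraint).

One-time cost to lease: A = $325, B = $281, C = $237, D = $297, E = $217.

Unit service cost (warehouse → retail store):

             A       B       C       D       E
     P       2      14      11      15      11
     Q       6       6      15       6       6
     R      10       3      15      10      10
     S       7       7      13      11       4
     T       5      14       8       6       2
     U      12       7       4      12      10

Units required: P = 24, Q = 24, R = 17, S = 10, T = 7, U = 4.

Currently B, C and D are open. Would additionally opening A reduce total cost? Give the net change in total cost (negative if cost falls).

Current service cost with {B, C, D}: 587.
Adding A: each retail store re-picks its cheapest; new service cost 364, saving 223.
Extra fixed cost: 325. Net change = 325 − 223 = 102.
(Totals: 1402 → 1504.)

No — net change +102 (cost rises by 102).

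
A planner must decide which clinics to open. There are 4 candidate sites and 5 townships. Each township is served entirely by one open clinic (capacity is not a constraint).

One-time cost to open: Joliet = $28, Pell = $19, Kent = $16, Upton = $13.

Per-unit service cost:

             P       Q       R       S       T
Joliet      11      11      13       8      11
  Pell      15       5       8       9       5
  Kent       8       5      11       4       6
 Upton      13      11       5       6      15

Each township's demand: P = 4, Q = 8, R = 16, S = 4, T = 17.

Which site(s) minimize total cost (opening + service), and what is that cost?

Open Kent and Upton; minimum total cost 299.

For any fixed open set, each township goes to its cheapest open site; total = fixed + service.
{Kent, Upton}: P→Kent 8·4=32, Q→Kent 5·8=40, R→Upton 5·16=80, S→Kent 4·4=16, T→Kent 6·17=102. Service 270; fixed 29; total 299.
{Pell, Kent, Upton}: service 253 + fixed 48 = 301
{Pell, Upton}: service 281 + fixed 32 = 313
{Joliet, Pell, Kent, Upton}: service 253 + fixed 76 = 329
No other subset beats 299.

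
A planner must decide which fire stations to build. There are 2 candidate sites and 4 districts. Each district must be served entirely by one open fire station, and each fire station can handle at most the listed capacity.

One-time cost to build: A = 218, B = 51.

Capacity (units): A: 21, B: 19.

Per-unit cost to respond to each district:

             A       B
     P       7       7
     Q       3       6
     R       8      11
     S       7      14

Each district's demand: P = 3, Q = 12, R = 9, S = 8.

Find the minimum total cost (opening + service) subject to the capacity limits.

Minimum total cost: 481

Open {A, B}: P→B 7·3=21, Q→A 3·12=36, R→B 11·9=99, S→A 7·8=56.
Loads: A carries 20/21, B carries 12/19. Service 212; fixed 269; total 481.
Next best feasible plan costs 490.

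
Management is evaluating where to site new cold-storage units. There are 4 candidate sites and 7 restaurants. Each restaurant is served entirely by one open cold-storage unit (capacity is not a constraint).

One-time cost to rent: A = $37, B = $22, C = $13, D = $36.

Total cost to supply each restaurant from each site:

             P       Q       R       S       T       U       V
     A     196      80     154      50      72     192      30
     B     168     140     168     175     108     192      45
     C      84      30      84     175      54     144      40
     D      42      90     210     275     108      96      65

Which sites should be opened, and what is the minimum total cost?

For any fixed open set, each restaurant goes to its cheapest open site; total = fixed + service.
{A, C, D}: P→D 42, Q→C 30, R→C 84, S→A 50, T→C 54, U→D 96, V→A 30. Service 386; fixed 86; total 472.
{A, B, C, D}: service 386 + fixed 108 = 494
{A, C}: service 476 + fixed 50 = 526
{C}: service 611 + fixed 13 = 624
No other subset beats 472.

Open A, C and D; minimum total cost 472.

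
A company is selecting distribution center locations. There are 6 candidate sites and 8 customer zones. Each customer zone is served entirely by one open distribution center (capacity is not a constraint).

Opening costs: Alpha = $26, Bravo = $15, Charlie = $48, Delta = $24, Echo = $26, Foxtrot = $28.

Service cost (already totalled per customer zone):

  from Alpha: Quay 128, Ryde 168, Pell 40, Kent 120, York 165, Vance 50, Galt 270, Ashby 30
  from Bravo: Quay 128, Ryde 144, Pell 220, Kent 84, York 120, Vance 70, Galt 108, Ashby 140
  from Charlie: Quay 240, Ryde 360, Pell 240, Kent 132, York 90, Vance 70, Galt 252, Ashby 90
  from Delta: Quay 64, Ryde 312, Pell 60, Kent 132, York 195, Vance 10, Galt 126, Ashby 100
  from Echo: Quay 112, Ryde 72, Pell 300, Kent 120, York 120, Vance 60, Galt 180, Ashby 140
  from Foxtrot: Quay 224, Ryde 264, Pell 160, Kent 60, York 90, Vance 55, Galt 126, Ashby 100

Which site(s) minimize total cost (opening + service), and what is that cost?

Open Alpha, Bravo, Delta, Echo and Foxtrot; minimum total cost 593.

For any fixed open set, each customer zone goes to its cheapest open site; total = fixed + service.
{Alpha, Bravo, Delta, Echo, Foxtrot}: Quay→Delta 64, Ryde→Echo 72, Pell→Alpha 40, Kent→Foxtrot 60, York→Foxtrot 90, Vance→Delta 10, Galt→Bravo 108, Ashby→Alpha 30. Service 474; fixed 119; total 593.
{Alpha, Delta, Echo, Foxtrot}: service 492 + fixed 104 = 596
{Alpha, Bravo, Delta, Echo}: service 528 + fixed 91 = 619
{Alpha, Bravo, Charlie, Delta, Echo, Foxtrot}: Quay→Delta 64, Ryde→Echo 72, Pell→Alpha 40, Kent→Foxtrot 60, York→Charlie 90, Vance→Delta 10, Galt→Bravo 108, Ashby→Alpha 30. Service 474; fixed 167; total 641.
No other subset beats 593.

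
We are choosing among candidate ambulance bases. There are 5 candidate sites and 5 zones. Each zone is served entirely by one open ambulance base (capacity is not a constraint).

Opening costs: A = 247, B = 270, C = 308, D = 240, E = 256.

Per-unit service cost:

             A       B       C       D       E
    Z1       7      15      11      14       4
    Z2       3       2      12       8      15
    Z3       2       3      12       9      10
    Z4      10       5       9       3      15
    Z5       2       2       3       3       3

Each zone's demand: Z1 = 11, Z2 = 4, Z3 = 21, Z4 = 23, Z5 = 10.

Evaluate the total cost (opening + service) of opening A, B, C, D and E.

Total cost: 1504

Each zone is assigned to its cheapest site among the open ones.
{A, B, C, D, E}: Z1→E 4·11=44, Z2→B 2·4=8, Z3→A 2·21=42, Z4→D 3·23=69, Z5→A 2·10=20. Service 183; fixed 1321; total 1504.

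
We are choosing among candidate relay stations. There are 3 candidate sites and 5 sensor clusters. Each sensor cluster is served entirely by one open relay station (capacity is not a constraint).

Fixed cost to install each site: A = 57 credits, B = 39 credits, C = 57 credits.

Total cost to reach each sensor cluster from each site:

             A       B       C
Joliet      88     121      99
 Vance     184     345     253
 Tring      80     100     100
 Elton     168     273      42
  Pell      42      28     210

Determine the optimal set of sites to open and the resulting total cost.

For any fixed open set, each sensor cluster goes to its cheapest open site; total = fixed + service.
{A, C}: Joliet→A 88, Vance→A 184, Tring→A 80, Elton→C 42, Pell→A 42. Service 436; fixed 114; total 550.
{A, B, C}: service 422 + fixed 153 = 575
{B, C}: service 522 + fixed 96 = 618
{B}: service 867 + fixed 39 = 906
(All 7 nonempty subsets were checked; A and C is lowest.)

Open A and C; minimum total cost 550.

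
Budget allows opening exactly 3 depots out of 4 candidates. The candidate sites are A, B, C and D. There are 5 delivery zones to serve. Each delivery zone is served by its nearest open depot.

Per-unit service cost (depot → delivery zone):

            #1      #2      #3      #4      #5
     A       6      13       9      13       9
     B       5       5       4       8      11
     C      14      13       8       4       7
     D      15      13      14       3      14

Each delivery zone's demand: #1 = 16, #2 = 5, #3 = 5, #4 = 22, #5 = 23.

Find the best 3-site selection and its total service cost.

Choose B, C and D; total service cost 352.

With exactly 3 open, each delivery zone uses its cheapest among the chosen.
{B, C, D}: #1→B 5·16=80, #2→B 5·5=25, #3→B 4·5=20, #4→D 3·22=66, #5→C 7·23=161. Service cost 352.
{A, B, C}: service cost 374
{A, B, D}: service cost 398
Among all 4 size-3 choices, {B, C, D} is lowest.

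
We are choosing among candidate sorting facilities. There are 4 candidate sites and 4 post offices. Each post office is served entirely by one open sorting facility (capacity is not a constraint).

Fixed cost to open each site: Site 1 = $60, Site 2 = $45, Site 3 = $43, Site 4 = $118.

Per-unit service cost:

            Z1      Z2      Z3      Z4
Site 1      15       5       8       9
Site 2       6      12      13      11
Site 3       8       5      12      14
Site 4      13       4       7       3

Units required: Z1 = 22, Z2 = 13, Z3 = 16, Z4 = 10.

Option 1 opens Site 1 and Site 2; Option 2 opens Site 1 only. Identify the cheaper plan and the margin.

Option 1: {Site 1, Site 2}: Z1→Site 2 6·22=132, Z2→Site 1 5·13=65, Z3→Site 1 8·16=128, Z4→Site 1 9·10=90. Service 415; fixed 105; total 520.
Option 2: {Site 1}: Z1→Site 1 15·22=330, Z2→Site 1 5·13=65, Z3→Site 1 8·16=128, Z4→Site 1 9·10=90. Service 613; fixed 60; total 673.
Difference: |520 − 673| = 153.

Option 1 is cheaper by 153.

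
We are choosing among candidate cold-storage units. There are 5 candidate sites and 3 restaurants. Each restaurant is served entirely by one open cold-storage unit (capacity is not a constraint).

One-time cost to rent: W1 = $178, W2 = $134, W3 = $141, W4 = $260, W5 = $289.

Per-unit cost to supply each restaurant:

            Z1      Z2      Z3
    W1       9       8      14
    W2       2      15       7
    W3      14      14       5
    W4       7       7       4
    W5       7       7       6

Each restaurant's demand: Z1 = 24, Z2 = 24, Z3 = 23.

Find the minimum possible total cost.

For any fixed open set, each restaurant goes to its cheapest open site; total = fixed + service.
{W4}: Z1→W4 7·24=168, Z2→W4 7·24=168, Z3→W4 4·23=92. Service 428; fixed 260; total 688.
{W2, W4}: service 308 + fixed 394 = 702
{W2}: service 569 + fixed 134 = 703
{W1, W2, W3, W4, W5}: Z1→W2 2·24=48, Z2→W4 7·24=168, Z3→W4 4·23=92. Service 308; fixed 1002; total 1310.
No other subset beats 688.

Minimum total cost: 688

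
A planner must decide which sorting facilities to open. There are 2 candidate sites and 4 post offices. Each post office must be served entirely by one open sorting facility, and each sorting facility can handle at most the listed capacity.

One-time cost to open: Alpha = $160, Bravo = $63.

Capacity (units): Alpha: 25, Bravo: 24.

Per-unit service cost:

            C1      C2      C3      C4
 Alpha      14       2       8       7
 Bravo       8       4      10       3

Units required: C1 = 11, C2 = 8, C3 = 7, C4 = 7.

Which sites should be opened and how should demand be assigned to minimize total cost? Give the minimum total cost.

Open {Alpha, Bravo}: C1→Bravo 8·11=88, C2→Alpha 2·8=16, C3→Alpha 8·7=56, C4→Bravo 3·7=21.
Loads: Alpha carries 15/25, Bravo carries 18/24. Service 181; fixed 223; total 404.
Next best feasible plan costs 432.

Minimum total cost: 404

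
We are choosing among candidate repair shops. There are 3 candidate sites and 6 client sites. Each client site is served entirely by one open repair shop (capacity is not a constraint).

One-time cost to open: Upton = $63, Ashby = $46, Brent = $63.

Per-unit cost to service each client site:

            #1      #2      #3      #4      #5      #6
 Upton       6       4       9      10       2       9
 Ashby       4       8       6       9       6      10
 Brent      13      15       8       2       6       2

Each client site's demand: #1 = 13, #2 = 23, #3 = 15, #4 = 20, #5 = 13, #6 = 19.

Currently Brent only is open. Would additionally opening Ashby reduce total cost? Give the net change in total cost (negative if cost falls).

Current service cost with {Brent}: 790.
Adding Ashby: each client site re-picks its cheapest; new service cost 482, saving 308.
Extra fixed cost: 46. Net change = 46 − 308 = -262.
(Totals: 853 → 591.)

Yes — net change −262 (cost falls by 262).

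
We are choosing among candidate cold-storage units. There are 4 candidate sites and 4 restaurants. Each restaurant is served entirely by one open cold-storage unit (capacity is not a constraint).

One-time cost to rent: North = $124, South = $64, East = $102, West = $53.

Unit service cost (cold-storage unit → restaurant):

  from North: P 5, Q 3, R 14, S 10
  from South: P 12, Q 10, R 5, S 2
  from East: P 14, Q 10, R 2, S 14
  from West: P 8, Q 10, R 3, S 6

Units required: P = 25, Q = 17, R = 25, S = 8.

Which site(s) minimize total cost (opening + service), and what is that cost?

Open North and West; minimum total cost 476.

For any fixed open set, each restaurant goes to its cheapest open site; total = fixed + service.
{North, West}: P→North 5·25=125, Q→North 3·17=51, R→West 3·25=75, S→West 6·8=48. Service 299; fixed 177; total 476.
{North, South}: P→North 5·25=125, Q→North 3·17=51, R→South 5·25=125, S→South 2·8=16. Service 317; fixed 188; total 505.
{North, South, West}: P→North 5·25=125, Q→North 3·17=51, R→West 3·25=75, S→South 2·8=16. Service 267; fixed 241; total 508.
{North, South, East, West}: P→North 5·25=125, Q→North 3·17=51, R→East 2·25=50, S→South 2·8=16. Service 242; fixed 343; total 585.
(All 15 nonempty subsets were checked; North and West is lowest.)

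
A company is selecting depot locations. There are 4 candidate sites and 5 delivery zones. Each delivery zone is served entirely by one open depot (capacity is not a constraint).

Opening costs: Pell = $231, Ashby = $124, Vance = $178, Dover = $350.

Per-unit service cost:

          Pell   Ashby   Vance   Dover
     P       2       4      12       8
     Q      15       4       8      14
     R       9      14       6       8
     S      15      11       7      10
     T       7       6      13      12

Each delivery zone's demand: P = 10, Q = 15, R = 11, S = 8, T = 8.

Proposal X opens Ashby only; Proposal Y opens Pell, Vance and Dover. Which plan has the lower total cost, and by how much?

Proposal X: {Ashby}: P→Ashby 4·10=40, Q→Ashby 4·15=60, R→Ashby 14·11=154, S→Ashby 11·8=88, T→Ashby 6·8=48. Service 390; fixed 124; total 514.
Proposal Y: {Pell, Vance, Dover}: P→Pell 2·10=20, Q→Vance 8·15=120, R→Vance 6·11=66, S→Vance 7·8=56, T→Pell 7·8=56. Service 318; fixed 759; total 1077.
Difference: |514 − 1077| = 563.

Proposal X is cheaper by 563.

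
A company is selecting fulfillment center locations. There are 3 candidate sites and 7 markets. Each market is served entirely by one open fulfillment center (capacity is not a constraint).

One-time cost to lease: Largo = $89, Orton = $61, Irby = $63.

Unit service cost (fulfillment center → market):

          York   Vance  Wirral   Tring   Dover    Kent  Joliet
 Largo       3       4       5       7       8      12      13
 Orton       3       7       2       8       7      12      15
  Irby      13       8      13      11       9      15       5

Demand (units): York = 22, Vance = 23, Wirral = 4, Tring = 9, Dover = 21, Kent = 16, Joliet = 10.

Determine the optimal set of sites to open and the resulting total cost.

Open Largo and Irby; minimum total cost 803.

For any fixed open set, each market goes to its cheapest open site; total = fixed + service.
{Largo, Irby}: York→Largo 3·22=66, Vance→Largo 4·23=92, Wirral→Largo 5·4=20, Tring→Largo 7·9=63, Dover→Largo 8·21=168, Kent→Largo 12·16=192, Joliet→Irby 5·10=50. Service 651; fixed 152; total 803.
{Largo}: York→Largo 3·22=66, Vance→Largo 4·23=92, Wirral→Largo 5·4=20, Tring→Largo 7·9=63, Dover→Largo 8·21=168, Kent→Largo 12·16=192, Joliet→Largo 13·10=130. Service 731; fixed 89; total 820.
{Orton, Irby}: York→Orton 3·22=66, Vance→Orton 7·23=161, Wirral→Orton 2·4=8, Tring→Orton 8·9=72, Dover→Orton 7·21=147, Kent→Orton 12·16=192, Joliet→Irby 5·10=50. Service 696; fixed 124; total 820.
{Largo, Orton, Irby}: York→Largo 3·22=66, Vance→Largo 4·23=92, Wirral→Orton 2·4=8, Tring→Largo 7·9=63, Dover→Orton 7·21=147, Kent→Largo 12·16=192, Joliet→Irby 5·10=50. Service 618; fixed 213; total 831.
No other subset beats 803.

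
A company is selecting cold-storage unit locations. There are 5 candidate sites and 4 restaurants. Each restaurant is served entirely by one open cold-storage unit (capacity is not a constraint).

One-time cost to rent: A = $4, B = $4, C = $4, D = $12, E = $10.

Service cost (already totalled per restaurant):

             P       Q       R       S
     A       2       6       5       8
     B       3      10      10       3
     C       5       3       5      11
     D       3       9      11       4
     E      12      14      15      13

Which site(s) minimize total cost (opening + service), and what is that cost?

For any fixed open set, each restaurant goes to its cheapest open site; total = fixed + service.
{B, C}: P→B 3, Q→C 3, R→C 5, S→B 3. Service 14; fixed 8; total 22.
{A, B}: P→A 2, Q→A 6, R→A 5, S→B 3. Service 16; fixed 8; total 24.
{A}: service 21 + fixed 4 = 25
{A, B, C, D, E}: service 13 + fixed 34 = 47
No other subset beats 22.

Open B and C; minimum total cost 22.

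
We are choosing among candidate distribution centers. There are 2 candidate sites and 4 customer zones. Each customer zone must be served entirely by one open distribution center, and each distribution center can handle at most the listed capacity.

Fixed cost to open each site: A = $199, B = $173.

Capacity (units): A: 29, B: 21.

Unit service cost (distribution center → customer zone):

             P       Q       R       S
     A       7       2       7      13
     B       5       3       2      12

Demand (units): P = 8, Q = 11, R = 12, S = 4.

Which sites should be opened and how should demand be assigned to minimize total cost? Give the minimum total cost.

Open {A, B}: P→B 5·8=40, Q→A 2·11=22, R→B 2·12=24, S→A 13·4=52.
Loads: A carries 15/29, B carries 20/21. Service 138; fixed 372; total 510.
Next best feasible plan costs 522.

Minimum total cost: 510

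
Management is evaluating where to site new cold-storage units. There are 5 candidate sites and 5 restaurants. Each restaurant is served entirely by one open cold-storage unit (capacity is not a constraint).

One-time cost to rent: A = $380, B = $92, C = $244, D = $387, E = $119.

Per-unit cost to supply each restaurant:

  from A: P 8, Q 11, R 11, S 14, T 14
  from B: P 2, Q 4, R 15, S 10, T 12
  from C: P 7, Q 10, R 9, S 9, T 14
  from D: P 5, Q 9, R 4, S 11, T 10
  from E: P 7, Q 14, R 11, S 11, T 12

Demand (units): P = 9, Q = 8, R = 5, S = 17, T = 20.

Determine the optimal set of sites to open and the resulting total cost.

For any fixed open set, each restaurant goes to its cheapest open site; total = fixed + service.
{B}: P→B 2·9=18, Q→B 4·8=32, R→B 15·5=75, S→B 10·17=170, T→B 12·20=240. Service 535; fixed 92; total 627.
{B, E}: service 515 + fixed 211 = 726
{E}: service 657 + fixed 119 = 776
{A, B, C, D, E}: P→B 2·9=18, Q→B 4·8=32, R→D 4·5=20, S→C 9·17=153, T→D 10·20=200. Service 423; fixed 1222; total 1645.
No other subset beats 627.

Open B only; minimum total cost 627.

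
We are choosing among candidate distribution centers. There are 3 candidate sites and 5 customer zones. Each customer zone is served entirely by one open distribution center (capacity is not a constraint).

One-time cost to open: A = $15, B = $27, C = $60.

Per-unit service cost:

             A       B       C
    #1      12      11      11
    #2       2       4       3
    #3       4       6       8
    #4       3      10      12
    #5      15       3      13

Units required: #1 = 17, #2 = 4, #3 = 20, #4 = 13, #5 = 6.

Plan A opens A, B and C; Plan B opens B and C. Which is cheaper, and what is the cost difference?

Plan A: {A, B, C}: #1→B 11·17=187, #2→A 2·4=8, #3→A 4·20=80, #4→A 3·13=39, #5→B 3·6=18. Service 332; fixed 102; total 434.
Plan B: {B, C}: #1→B 11·17=187, #2→C 3·4=12, #3→B 6·20=120, #4→B 10·13=130, #5→B 3·6=18. Service 467; fixed 87; total 554.
Difference: |434 − 554| = 120.

Plan A is cheaper by 120.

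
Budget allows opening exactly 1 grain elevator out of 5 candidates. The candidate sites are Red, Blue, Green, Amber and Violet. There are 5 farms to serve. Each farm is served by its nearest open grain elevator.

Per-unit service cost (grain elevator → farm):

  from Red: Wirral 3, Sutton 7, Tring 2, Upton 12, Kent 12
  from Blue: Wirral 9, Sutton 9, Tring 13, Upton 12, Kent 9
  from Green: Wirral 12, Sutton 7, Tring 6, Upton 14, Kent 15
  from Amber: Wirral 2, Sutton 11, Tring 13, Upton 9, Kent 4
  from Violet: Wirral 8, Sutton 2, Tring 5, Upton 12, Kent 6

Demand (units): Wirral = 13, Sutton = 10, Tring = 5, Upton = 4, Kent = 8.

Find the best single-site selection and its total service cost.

With exactly 1 open, each farm uses its cheapest among the chosen.
{Violet}: Wirral→Violet 8·13=104, Sutton→Violet 2·10=20, Tring→Violet 5·5=25, Upton→Violet 12·4=48, Kent→Violet 6·8=48. Service cost 245.
{Red}: service cost 263
{Amber}: service cost 269
Among all 5 size-1 choices, {Violet} is lowest.

Choose Violet only; total service cost 245.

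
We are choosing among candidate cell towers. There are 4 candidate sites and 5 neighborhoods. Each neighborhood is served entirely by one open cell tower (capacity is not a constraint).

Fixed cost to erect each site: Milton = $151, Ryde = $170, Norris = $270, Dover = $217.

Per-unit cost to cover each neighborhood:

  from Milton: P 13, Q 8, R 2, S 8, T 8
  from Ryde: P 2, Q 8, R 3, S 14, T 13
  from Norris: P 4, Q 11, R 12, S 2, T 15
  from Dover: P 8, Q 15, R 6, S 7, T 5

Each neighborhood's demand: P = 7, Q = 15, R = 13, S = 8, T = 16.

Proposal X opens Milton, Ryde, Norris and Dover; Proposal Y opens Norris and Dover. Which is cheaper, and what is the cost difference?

Proposal X: {Milton, Ryde, Norris, Dover}: P→Ryde 2·7=14, Q→Milton 8·15=120, R→Milton 2·13=26, S→Norris 2·8=16, T→Dover 5·16=80. Service 256; fixed 808; total 1064.
Proposal Y: {Norris, Dover}: P→Norris 4·7=28, Q→Norris 11·15=165, R→Dover 6·13=78, S→Norris 2·8=16, T→Dover 5·16=80. Service 367; fixed 487; total 854.
Difference: |1064 − 854| = 210.

Proposal Y is cheaper by 210.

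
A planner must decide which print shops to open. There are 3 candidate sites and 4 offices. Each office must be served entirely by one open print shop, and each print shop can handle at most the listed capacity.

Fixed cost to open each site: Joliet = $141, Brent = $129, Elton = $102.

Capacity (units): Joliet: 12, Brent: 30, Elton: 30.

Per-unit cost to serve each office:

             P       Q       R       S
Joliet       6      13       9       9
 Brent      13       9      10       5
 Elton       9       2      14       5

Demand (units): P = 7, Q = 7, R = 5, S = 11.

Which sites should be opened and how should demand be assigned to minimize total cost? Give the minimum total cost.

Minimum total cost: 304

Open {Elton}: P→Elton 9·7=63, Q→Elton 2·7=14, R→Elton 14·5=70, S→Elton 5·11=55.
Loads: Elton carries 30/30. Service 202; fixed 102; total 304.
Next best feasible plan costs 388.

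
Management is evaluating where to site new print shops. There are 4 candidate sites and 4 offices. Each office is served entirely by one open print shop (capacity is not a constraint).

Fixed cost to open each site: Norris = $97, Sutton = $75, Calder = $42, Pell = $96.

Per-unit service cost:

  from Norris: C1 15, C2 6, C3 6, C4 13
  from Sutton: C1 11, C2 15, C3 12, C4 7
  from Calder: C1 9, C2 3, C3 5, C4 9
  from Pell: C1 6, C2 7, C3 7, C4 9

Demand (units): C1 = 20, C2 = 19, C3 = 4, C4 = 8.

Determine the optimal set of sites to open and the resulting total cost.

For any fixed open set, each office goes to its cheapest open site; total = fixed + service.
{Calder}: C1→Calder 9·20=180, C2→Calder 3·19=57, C3→Calder 5·4=20, C4→Calder 9·8=72. Service 329; fixed 42; total 371.
{Calder, Pell}: service 269 + fixed 138 = 407
{Sutton, Calder}: service 313 + fixed 117 = 430
{Norris, Sutton, Calder, Pell}: service 253 + fixed 310 = 563
No other subset beats 371.

Open Calder only; minimum total cost 371.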